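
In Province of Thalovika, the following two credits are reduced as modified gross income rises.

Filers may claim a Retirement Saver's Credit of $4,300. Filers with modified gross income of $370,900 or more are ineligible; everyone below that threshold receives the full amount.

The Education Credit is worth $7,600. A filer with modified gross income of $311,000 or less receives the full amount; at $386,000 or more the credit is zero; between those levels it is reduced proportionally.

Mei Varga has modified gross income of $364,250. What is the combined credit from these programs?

Retirement Saver's Credit: $364,250 is below the $370,900 cutoff, so the full $4,300 applies.
Education Credit: $364,250 is $53,250 into a $75,000 phase-out range, leaving 21,750/75,000 of the credit: $7,600 × 21,750/75,000 = $2,204.
Total: $4,300 + $2,204 = $6,504.

$6,504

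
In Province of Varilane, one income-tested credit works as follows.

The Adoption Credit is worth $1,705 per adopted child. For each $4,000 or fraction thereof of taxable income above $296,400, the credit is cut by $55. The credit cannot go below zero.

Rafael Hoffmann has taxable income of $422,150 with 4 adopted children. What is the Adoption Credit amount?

$5,060

Adoption Credit: base = 4 × $1,705 = $6,820. income exceeds $296,400 by $125,750, which is 32 full-or-partial $4,000 increments; reduction = 32 × $55 = $1,760, leaving $5,060.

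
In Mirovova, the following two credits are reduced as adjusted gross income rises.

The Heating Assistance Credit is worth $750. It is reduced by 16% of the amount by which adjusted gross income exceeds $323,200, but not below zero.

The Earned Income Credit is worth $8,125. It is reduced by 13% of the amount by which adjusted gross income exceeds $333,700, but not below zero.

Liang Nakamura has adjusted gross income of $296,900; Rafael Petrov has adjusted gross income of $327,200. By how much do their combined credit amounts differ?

$640

Liang ($296,900): Heating Assistance Credit: $296,900 is at or below the $323,200 threshold, so the full $750 applies. Earned Income Credit: $296,900 is at or below the $333,700 threshold, so the full $8,125 applies. total $750 + $8,125 = $8,875
Rafael ($327,200): Heating Assistance Credit: 16% of the $4,000 excess over $323,200 is $640; credit = $750 − $640 = $110. Earned Income Credit: $327,200 is at or below the $333,700 threshold, so the full $8,125 applies. total $110 + $8,125 = $8,235
Difference: |$8,875 − $8,235| = $640.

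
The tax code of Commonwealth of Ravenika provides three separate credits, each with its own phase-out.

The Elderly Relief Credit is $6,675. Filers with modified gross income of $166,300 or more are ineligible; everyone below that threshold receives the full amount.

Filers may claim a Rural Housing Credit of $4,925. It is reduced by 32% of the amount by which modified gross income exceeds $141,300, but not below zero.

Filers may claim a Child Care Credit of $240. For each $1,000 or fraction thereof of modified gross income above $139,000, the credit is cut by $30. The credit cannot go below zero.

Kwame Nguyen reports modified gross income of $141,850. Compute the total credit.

Elderly Relief Credit: $141,850 is below the $166,300 cutoff, so the full $6,675 applies.
Rural Housing Credit: 32% of the $550 excess over $141,300 is $176; credit = $4,925 − $176 = $4,749.
Child Care Credit: income exceeds $139,000 by $2,850, which is 3 full-or-partial $1,000 increments; reduction = 3 × $30 = $90, leaving $150.
Total: $6,675 + $4,749 + $150 = $11,574.

$11,574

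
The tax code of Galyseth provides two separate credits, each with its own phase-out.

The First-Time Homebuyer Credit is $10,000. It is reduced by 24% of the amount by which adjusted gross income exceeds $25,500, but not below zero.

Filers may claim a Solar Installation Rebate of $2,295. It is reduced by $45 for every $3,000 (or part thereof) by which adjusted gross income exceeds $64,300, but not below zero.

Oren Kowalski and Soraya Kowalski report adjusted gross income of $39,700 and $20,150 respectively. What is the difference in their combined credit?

$3,408

Oren ($39,700): First-Time Homebuyer Credit: 24% of the $14,200 excess over $25,500 is $3,408; credit = $10,000 − $3,408 = $6,592. Solar Installation Rebate: $39,700 is at or below the $64,300 threshold, so the full $2,295 applies. total $6,592 + $2,295 = $8,887
Soraya ($20,150): First-Time Homebuyer Credit: $20,150 is at or below the $25,500 threshold, so the full $10,000 applies. Solar Installation Rebate: $20,150 is at or below the $64,300 threshold, so the full $2,295 applies. total $10,000 + $2,295 = $12,295
Difference: |$8,887 − $12,295| = $3,408.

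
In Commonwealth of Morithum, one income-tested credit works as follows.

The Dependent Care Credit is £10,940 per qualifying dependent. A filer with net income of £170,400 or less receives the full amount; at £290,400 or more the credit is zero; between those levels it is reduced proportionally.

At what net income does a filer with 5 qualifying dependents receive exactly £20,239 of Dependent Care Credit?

£246,000

Full credit = 5 × £10,940 = £54,700.
£20,239 is 20,239/54,700 of the full £54,700, so 34,461/54,700 of the £120,000 range has been used: income = £170,400 + £120,000 × 34,461/54,700 = £246,000.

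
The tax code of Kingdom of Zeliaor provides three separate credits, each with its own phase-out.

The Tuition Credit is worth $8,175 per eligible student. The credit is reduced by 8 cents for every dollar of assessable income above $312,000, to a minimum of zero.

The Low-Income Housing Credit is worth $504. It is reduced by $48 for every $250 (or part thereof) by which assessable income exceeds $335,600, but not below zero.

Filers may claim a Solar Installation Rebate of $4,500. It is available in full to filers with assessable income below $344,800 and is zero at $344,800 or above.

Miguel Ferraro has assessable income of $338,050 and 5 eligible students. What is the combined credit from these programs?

Tuition Credit: base = 5 × $8,175 = $40,875. 8% of the $26,050 excess over $312,000 is $2,084; credit = $40,875 − $2,084 = $38,791.
Low-Income Housing Credit: income exceeds $335,600 by $2,450, which is 10 full-or-partial $250 increments; reduction = 10 × $48 = $480, leaving $24.
Solar Installation Rebate: $338,050 is below the $344,800 cutoff, so the full $4,500 applies.
Total: $38,791 + $24 + $4,500 = $43,315.

$43,315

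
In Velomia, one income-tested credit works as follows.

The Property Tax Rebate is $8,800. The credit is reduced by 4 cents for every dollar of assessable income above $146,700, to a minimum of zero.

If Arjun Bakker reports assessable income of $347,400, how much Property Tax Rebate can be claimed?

Property Tax Rebate: 4% of the $200,700 excess over $146,700 is $8,028; credit = $8,800 − $8,028 = $772.

$772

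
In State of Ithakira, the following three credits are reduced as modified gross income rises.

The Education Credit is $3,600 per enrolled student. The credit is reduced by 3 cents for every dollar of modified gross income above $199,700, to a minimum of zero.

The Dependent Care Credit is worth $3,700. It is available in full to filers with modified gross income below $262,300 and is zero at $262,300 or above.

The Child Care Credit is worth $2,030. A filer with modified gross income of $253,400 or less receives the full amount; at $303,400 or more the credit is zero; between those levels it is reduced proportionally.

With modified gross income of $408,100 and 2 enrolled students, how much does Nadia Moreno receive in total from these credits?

Education Credit: base = 2 × $3,600 = $7,200. 3% of the $208,400 excess over $199,700 is $6,252; credit = $7,200 − $6,252 = $948.
Dependent Care Credit: $408,100 meets or exceeds the $262,300 cutoff, so the credit is $0.
Child Care Credit: $408,100 is at or above $303,400, so the credit is $0.
Total: $948 + $0 + $0 = $948.

$948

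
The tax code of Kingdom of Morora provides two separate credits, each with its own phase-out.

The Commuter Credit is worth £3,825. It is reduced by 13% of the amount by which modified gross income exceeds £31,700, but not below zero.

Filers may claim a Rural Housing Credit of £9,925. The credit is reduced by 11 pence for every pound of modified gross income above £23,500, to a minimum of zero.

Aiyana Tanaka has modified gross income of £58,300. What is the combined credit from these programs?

Commuter Credit: 13% of the £26,600 excess over £31,700 is £3,458; credit = £3,825 − £3,458 = £367.
Rural Housing Credit: 11% of the £34,800 excess over £23,500 is £3,828; credit = £9,925 − £3,828 = £6,097.
Total: £367 + £6,097 = £6,464.

£6,464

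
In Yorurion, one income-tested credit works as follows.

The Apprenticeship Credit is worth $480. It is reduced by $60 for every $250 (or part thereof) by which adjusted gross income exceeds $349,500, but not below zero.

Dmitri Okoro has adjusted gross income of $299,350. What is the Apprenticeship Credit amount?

Apprenticeship Credit: $299,350 is at or below the $349,500 threshold, so the full $480 applies.

$480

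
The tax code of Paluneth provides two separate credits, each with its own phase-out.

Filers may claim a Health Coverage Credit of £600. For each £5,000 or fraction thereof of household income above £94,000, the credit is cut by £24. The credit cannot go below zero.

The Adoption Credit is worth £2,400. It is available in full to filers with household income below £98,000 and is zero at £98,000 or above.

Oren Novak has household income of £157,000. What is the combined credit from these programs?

Health Coverage Credit: income exceeds £94,000 by £63,000, which is 13 full-or-partial £5,000 increments; reduction = 13 × £24 = £312, leaving £288.
Adoption Credit: £157,000 meets or exceeds the £98,000 cutoff, so the credit is £0.
Total: £288 + £0 = £288.

£288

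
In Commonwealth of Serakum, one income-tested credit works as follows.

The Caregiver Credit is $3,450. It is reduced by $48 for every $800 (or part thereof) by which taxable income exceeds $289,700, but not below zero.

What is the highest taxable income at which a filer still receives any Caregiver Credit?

$346,500

After 71 increments the reduction is 71 × $48 = $3,408, leaving $42; one more increment wipes it out. Increment 71 ends at excess 71 × $800 = $56,800, so the highest qualifying income is $289,700 + $56,800 = $346,500.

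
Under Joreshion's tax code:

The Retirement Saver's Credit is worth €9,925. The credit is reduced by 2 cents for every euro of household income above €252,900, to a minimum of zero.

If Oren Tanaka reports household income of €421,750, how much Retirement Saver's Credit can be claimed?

Retirement Saver's Credit: 2% of the €168,850 excess over €252,900 is €3,377; credit = €9,925 − €3,377 = €6,548.

€6,548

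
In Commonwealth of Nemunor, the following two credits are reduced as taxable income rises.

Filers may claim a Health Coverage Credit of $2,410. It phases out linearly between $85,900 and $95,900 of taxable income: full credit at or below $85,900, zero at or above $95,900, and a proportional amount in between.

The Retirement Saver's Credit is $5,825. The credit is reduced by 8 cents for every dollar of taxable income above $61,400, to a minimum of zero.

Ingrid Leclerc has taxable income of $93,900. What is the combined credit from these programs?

$3,707

Health Coverage Credit: $93,900 is $8,000 into a $10,000 phase-out range, leaving 2,000/10,000 of the credit: $2,410 × 2,000/10,000 = $482.
Retirement Saver's Credit: 8% of the $32,500 excess over $61,400 is $2,600; credit = $5,825 − $2,600 = $3,225.
Total: $482 + $3,225 = $3,707.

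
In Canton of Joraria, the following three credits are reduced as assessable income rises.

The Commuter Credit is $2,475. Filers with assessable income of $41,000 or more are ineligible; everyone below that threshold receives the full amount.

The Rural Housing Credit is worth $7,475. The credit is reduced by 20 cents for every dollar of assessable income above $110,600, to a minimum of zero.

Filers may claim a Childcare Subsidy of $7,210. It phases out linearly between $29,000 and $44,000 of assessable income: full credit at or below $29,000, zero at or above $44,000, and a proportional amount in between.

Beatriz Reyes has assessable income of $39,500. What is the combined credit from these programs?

$12,113

Commuter Credit: $39,500 is below the $41,000 cutoff, so the full $2,475 applies.
Rural Housing Credit: $39,500 is at or below the $110,600 threshold, so the full $7,475 applies.
Childcare Subsidy: $39,500 is $10,500 into a $15,000 phase-out range, leaving 4,500/15,000 of the credit: $7,210 × 4,500/15,000 = $2,163.
Total: $2,475 + $7,475 + $2,163 = $12,113.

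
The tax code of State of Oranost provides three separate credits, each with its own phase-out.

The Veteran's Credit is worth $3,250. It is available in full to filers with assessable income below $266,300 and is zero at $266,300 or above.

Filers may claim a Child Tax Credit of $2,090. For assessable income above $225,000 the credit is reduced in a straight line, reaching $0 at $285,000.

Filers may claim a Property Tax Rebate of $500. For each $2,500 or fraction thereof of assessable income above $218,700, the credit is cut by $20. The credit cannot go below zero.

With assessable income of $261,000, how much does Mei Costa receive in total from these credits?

$4,246

Veteran's Credit: $261,000 is below the $266,300 cutoff, so the full $3,250 applies.
Child Tax Credit: $261,000 is $36,000 into a $60,000 phase-out range, leaving 24,000/60,000 of the credit: $2,090 × 24,000/60,000 = $836.
Property Tax Rebate: income exceeds $218,700 by $42,300, which is 17 full-or-partial $2,500 increments; reduction = 17 × $20 = $340, leaving $160.
Total: $3,250 + $836 + $160 = $4,246.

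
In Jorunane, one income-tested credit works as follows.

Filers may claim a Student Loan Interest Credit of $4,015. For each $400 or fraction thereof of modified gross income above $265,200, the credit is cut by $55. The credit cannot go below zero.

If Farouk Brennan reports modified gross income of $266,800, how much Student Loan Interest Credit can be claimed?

Student Loan Interest Credit: income exceeds $265,200 by $1,600, which is 4 full-or-partial $400 increments; reduction = 4 × $55 = $220, leaving $3,795.

$3,795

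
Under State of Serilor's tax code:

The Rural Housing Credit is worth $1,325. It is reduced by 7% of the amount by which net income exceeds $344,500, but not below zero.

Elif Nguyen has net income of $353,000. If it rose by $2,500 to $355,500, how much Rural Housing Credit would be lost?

At $353,000 — 7% of the $8,500 excess over $344,500 is $595; credit = $1,325 − $595 = $730.
At $355,500 — 7% of the $11,000 excess over $344,500 is $770; credit = $1,325 − $770 = $555.
Lost: $730 − $555 = $175.

$175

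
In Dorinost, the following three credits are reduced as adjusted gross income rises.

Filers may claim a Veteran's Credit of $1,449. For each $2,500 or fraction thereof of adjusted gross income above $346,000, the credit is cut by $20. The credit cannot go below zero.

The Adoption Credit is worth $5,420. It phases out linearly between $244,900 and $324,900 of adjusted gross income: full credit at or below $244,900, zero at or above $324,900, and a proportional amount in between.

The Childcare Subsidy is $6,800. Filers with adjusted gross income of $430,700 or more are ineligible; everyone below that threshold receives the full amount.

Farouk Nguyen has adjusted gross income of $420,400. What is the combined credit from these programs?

$7,649

Veteran's Credit: income exceeds $346,000 by $74,400, which is 30 full-or-partial $2,500 increments; reduction = 30 × $20 = $600, leaving $849.
Adoption Credit: $420,400 is at or above $324,900, so the credit is $0.
Childcare Subsidy: $420,400 is below the $430,700 cutoff, so the full $6,800 applies.
Total: $849 + $0 + $6,800 = $7,649.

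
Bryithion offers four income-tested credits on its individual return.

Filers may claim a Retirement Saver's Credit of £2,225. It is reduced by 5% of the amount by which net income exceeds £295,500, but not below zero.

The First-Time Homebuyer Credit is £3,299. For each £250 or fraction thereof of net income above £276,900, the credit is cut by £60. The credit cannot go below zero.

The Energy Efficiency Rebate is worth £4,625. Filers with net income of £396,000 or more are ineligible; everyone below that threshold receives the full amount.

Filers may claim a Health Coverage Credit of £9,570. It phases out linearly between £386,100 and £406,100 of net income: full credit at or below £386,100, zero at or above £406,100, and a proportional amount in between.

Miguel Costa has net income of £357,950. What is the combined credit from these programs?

£14,195

Retirement Saver's Credit: 5% of the £62,450 excess over £295,500 is £3,122.50 ≥ base, so the credit is £0.
First-Time Homebuyer Credit: income exceeds £276,900 by £81,050 → 325 increments × £60 = £19,500 ≥ base, so the credit is £0.
Energy Efficiency Rebate: £357,950 is below the £396,000 cutoff, so the full £4,625 applies.
Health Coverage Credit: £357,950 is at or below the £386,100 threshold, so the full £9,570 applies.
Total: £0 + £0 + £4,625 + £9,570 = £14,195.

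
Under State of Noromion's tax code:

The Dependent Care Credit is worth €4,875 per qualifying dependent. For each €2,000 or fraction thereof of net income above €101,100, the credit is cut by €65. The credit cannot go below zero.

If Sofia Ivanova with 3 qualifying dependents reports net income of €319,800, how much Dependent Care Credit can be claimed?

Dependent Care Credit: base = 3 × €4,875 = €14,625. income exceeds €101,100 by €218,700, which is 110 full-or-partial €2,000 increments; reduction = 110 × €65 = €7,150, leaving €7,475.

€7,475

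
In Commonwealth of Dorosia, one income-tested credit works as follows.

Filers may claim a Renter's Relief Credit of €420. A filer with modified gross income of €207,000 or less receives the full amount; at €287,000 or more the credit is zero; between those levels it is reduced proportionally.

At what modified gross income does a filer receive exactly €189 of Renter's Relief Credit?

€251,000

€189 is 189/420 of the full €420, so 231/420 of the €80,000 range has been used: income = €207,000 + €80,000 × 231/420 = €251,000.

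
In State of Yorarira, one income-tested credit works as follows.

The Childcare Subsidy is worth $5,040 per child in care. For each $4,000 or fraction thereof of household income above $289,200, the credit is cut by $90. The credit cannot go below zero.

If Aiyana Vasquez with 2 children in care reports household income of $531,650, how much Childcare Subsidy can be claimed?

$4,590

Childcare Subsidy: base = 2 × $5,040 = $10,080. income exceeds $289,200 by $242,450, which is 61 full-or-partial $4,000 increments; reduction = 61 × $90 = $5,490, leaving $4,590.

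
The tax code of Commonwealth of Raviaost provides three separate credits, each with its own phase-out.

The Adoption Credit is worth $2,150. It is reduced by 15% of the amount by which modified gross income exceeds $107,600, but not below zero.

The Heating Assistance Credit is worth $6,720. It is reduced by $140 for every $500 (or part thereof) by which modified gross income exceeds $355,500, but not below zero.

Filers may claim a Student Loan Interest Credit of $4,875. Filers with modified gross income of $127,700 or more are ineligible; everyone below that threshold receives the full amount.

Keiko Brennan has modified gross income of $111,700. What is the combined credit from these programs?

$13,130

Adoption Credit: 15% of the $4,100 excess over $107,600 is $615; credit = $2,150 − $615 = $1,535.
Heating Assistance Credit: $111,700 is at or below the $355,500 threshold, so the full $6,720 applies.
Student Loan Interest Credit: $111,700 is below the $127,700 cutoff, so the full $4,875 applies.
Total: $1,535 + $6,720 + $4,875 = $13,130.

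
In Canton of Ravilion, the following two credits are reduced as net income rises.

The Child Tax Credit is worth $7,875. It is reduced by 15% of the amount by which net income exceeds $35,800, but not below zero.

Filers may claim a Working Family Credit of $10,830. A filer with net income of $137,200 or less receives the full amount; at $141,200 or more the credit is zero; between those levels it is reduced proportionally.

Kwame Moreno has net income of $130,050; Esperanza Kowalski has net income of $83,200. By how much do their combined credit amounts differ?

$765

Kwame ($130,050): Child Tax Credit: 15% of the $94,250 excess over $35,800 is $14,137.50 ≥ base, so the credit is $0. Working Family Credit: $130,050 is at or below the $137,200 threshold, so the full $10,830 applies. total $0 + $10,830 = $10,830
Esperanza ($83,200): Child Tax Credit: 15% of the $47,400 excess over $35,800 is $7,110; credit = $7,875 − $7,110 = $765. Working Family Credit: $83,200 is at or below the $137,200 threshold, so the full $10,830 applies. total $765 + $10,830 = $11,595
Difference: |$10,830 − $11,595| = $765.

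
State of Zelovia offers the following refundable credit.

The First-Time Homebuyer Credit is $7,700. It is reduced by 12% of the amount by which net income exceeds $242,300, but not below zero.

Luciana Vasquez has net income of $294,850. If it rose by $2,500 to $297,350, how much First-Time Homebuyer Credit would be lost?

At $294,850 — 12% of the $52,550 excess over $242,300 is $6,306; credit = $7,700 − $6,306 = $1,394.
At $297,350 — 12% of the $55,050 excess over $242,300 is $6,606; credit = $7,700 − $6,606 = $1,094.
Lost: $1,394 − $1,094 = $300.

$300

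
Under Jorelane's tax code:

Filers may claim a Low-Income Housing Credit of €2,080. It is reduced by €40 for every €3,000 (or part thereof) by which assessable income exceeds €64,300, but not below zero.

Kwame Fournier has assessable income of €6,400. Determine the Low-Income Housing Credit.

Low-Income Housing Credit: €6,400 is at or below the €64,300 threshold, so the full €2,080 applies.

€2,080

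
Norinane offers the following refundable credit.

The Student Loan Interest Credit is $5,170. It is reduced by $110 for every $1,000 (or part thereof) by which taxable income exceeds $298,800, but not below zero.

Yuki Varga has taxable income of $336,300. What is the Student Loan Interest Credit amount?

Student Loan Interest Credit: income exceeds $298,800 by $37,500, which is 38 full-or-partial $1,000 increments; reduction = 38 × $110 = $4,180, leaving $990.

$990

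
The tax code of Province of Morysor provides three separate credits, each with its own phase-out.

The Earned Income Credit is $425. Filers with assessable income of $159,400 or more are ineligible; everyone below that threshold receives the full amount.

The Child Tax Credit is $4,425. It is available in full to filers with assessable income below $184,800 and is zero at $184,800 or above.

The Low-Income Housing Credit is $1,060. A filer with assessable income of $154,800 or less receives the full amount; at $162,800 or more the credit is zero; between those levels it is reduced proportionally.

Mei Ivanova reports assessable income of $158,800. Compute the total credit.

$5,380

Earned Income Credit: $158,800 is below the $159,400 cutoff, so the full $425 applies.
Child Tax Credit: $158,800 is below the $184,800 cutoff, so the full $4,425 applies.
Low-Income Housing Credit: $158,800 is $4,000 into a $8,000 phase-out range, leaving 4,000/8,000 of the credit: $1,060 × 4,000/8,000 = $530.
Total: $425 + $4,425 + $530 = $5,380.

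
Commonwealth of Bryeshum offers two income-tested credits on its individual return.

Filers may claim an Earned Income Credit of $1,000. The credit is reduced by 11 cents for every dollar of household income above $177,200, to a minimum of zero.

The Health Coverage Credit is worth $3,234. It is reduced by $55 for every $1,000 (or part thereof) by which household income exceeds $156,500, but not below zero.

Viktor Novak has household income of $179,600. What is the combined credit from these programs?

Earned Income Credit: 11% of the $2,400 excess over $177,200 is $264; credit = $1,000 − $264 = $736.
Health Coverage Credit: income exceeds $156,500 by $23,100, which is 24 full-or-partial $1,000 increments; reduction = 24 × $55 = $1,320, leaving $1,914.
Total: $736 + $1,914 = $2,650.

$2,650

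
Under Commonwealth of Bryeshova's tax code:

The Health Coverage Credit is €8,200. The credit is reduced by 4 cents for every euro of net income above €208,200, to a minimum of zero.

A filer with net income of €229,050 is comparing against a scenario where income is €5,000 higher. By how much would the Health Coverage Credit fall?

At €229,050 — 4% of the €20,850 excess over €208,200 is €834; credit = €8,200 − €834 = €7,366.
At €234,050 — 4% of the €25,850 excess over €208,200 is €1,034; credit = €8,200 − €1,034 = €7,166.
Lost: €7,366 − €7,166 = €200.

€200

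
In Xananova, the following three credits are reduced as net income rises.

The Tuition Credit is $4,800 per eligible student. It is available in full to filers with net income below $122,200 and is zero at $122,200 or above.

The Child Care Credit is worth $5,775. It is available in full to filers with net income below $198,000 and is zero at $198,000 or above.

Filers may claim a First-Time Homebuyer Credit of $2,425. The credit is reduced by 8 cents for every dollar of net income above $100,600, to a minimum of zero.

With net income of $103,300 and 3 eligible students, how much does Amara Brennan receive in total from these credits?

$22,384

Tuition Credit: base = 3 × $4,800 = $14,400. $103,300 is below the $122,200 cutoff, so the full $14,400 applies.
Child Care Credit: $103,300 is below the $198,000 cutoff, so the full $5,775 applies.
First-Time Homebuyer Credit: 8% of the $2,700 excess over $100,600 is $216; credit = $2,425 − $216 = $2,209.
Total: $14,400 + $5,775 + $2,209 = $22,384.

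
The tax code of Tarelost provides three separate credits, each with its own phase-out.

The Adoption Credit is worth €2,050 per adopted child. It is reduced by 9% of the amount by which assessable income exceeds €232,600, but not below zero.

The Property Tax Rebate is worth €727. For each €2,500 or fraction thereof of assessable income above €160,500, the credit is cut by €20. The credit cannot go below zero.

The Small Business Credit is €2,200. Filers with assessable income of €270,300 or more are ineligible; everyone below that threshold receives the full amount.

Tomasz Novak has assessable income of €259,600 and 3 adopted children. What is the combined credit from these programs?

Adoption Credit: base = 3 × €2,050 = €6,150. 9% of the €27,000 excess over €232,600 is €2,430; credit = €6,150 − €2,430 = €3,720.
Property Tax Rebate: income exceeds €160,500 by €99,100 → 40 increments × €20 = €800 ≥ base, so the credit is €0.
Small Business Credit: €259,600 is below the €270,300 cutoff, so the full €2,200 applies.
Total: €3,720 + €0 + €2,200 = €5,920.

€5,920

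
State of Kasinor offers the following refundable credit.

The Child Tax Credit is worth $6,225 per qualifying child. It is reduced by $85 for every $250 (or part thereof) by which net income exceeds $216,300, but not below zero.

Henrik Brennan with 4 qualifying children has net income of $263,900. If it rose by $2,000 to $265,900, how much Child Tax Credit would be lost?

$680

At $263,900 — base = 4 × $6,225 = $24,900. income exceeds $216,300 by $47,600, which is 191 full-or-partial $250 increments; reduction = 191 × $85 = $16,235, leaving $8,665.
At $265,900 — base = 4 × $6,225 = $24,900. income exceeds $216,300 by $49,600, which is 199 full-or-partial $250 increments; reduction = 199 × $85 = $16,915, leaving $7,985.
Lost: $8,665 − $7,985 = $680.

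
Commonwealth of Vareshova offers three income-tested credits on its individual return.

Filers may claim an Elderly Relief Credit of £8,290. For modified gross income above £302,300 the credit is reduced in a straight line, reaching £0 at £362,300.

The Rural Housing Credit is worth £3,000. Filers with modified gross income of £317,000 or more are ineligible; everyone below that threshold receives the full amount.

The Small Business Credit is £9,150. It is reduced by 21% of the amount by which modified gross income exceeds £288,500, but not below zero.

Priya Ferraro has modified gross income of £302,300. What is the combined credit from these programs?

£17,542

Elderly Relief Credit: £302,300 is at or below the £302,300 threshold, so the full £8,290 applies.
Rural Housing Credit: £302,300 is below the £317,000 cutoff, so the full £3,000 applies.
Small Business Credit: 21% of the £13,800 excess over £288,500 is £2,898; credit = £9,150 − £2,898 = £6,252.
Total: £8,290 + £3,000 + £6,252 = £17,542.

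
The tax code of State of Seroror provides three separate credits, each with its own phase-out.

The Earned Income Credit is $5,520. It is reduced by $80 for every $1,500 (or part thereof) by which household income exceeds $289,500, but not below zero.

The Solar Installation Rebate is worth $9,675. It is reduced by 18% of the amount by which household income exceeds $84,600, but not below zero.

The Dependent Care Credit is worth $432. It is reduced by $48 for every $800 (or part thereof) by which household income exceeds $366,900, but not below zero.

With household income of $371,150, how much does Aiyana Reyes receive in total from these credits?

$1,264

Earned Income Credit: income exceeds $289,500 by $81,650, which is 55 full-or-partial $1,500 increments; reduction = 55 × $80 = $4,400, leaving $1,120.
Solar Installation Rebate: 18% of the $286,550 excess over $84,600 is $51,579 ≥ base, so the credit is $0.
Dependent Care Credit: income exceeds $366,900 by $4,250, which is 6 full-or-partial $800 increments; reduction = 6 × $48 = $288, leaving $144.
Total: $1,120 + $0 + $144 = $1,264.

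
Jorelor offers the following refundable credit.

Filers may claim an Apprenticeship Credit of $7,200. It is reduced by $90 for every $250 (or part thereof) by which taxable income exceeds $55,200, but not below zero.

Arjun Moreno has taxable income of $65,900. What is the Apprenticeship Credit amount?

$3,330

Apprenticeship Credit: income exceeds $55,200 by $10,700, which is 43 full-or-partial $250 increments; reduction = 43 × $90 = $3,870, leaving $3,330.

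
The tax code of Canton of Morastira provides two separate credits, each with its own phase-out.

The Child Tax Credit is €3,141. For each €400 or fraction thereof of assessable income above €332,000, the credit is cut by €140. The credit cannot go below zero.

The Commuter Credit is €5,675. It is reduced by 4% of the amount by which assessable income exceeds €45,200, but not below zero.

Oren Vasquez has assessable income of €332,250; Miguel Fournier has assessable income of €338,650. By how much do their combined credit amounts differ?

Oren (€332,250): Child Tax Credit: income exceeds €332,000 by €250, which is 1 full-or-partial €400 increment; reduction = 1 × €140 = €140, leaving €3,001. Commuter Credit: 4% of the €287,050 excess over €45,200 is €11,482 ≥ base, so the credit is €0. total €3,001 + €0 = €3,001
Miguel (€338,650): Child Tax Credit: income exceeds €332,000 by €6,650, which is 17 full-or-partial €400 increments; reduction = 17 × €140 = €2,380, leaving €761. Commuter Credit: 4% of the €293,450 excess over €45,200 is €11,738 ≥ base, so the credit is €0. total €761 + €0 = €761
Difference: |€3,001 − €761| = €2,240.

€2,240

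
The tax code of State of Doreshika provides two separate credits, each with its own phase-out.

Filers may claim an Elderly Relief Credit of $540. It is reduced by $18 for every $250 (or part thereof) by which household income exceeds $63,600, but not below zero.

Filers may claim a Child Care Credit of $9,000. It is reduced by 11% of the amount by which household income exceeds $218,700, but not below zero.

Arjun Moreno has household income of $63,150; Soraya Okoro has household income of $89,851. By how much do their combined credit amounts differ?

$540

Arjun ($63,150): Elderly Relief Credit: $63,150 is at or below the $63,600 threshold, so the full $540 applies. Child Care Credit: $63,150 is at or below the $218,700 threshold, so the full $9,000 applies. total $540 + $9,000 = $9,540
Soraya ($89,851): Elderly Relief Credit: income exceeds $63,600 by $26,251 → 106 increments × $18 = $1,908 ≥ base, so the credit is $0. Child Care Credit: $89,851 is at or below the $218,700 threshold, so the full $9,000 applies. total $0 + $9,000 = $9,000
Difference: |$9,540 − $9,000| = $540.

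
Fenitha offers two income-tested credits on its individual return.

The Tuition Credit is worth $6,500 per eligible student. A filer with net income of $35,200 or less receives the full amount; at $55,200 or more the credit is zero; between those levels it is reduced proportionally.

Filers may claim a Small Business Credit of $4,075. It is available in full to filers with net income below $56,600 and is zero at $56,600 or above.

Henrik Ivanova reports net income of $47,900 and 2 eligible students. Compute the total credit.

Tuition Credit: base = 2 × $6,500 = $13,000. $47,900 is $12,700 into a $20,000 phase-out range, leaving 7,300/20,000 of the credit: $13,000 × 7,300/20,000 = $4,745.
Small Business Credit: $47,900 is below the $56,600 cutoff, so the full $4,075 applies.
Total: $4,745 + $4,075 = $8,820.

$8,820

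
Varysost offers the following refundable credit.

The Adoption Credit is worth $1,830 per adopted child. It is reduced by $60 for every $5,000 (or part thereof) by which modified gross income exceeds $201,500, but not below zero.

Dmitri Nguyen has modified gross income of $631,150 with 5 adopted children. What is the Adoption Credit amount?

Adoption Credit: base = 5 × $1,830 = $9,150. income exceeds $201,500 by $429,650, which is 86 full-or-partial $5,000 increments; reduction = 86 × $60 = $5,160, leaving $3,990.

$3,990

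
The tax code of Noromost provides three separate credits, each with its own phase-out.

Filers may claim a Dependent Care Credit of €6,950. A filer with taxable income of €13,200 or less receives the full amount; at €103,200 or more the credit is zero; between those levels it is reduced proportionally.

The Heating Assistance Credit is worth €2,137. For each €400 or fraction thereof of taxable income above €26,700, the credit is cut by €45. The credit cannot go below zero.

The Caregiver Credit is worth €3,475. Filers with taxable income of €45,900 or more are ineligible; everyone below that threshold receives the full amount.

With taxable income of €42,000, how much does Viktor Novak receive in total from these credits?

€8,583

Dependent Care Credit: €42,000 is €28,800 into a €90,000 phase-out range, leaving 61,200/90,000 of the credit: €6,950 × 61,200/90,000 = €4,726.
Heating Assistance Credit: income exceeds €26,700 by €15,300, which is 39 full-or-partial €400 increments; reduction = 39 × €45 = €1,755, leaving €382.
Caregiver Credit: €42,000 is below the €45,900 cutoff, so the full €3,475 applies.
Total: €4,726 + €382 + €3,475 = €8,583.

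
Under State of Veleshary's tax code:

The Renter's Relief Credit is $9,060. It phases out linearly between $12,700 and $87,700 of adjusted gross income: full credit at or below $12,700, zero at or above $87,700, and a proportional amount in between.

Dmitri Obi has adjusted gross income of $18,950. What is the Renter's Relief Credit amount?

$8,305

Renter's Relief Credit: $18,950 is $6,250 into a $75,000 phase-out range, leaving 68,750/75,000 of the credit: $9,060 × 68,750/75,000 = $8,305.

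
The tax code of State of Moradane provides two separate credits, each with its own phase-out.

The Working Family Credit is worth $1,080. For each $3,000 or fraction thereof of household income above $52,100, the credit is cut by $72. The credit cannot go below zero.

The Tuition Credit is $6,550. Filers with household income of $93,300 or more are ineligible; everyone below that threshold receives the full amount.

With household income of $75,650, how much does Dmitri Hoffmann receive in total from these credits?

$7,054

Working Family Credit: income exceeds $52,100 by $23,550, which is 8 full-or-partial $3,000 increments; reduction = 8 × $72 = $576, leaving $504.
Tuition Credit: $75,650 is below the $93,300 cutoff, so the full $6,550 applies.
Total: $504 + $6,550 = $7,054.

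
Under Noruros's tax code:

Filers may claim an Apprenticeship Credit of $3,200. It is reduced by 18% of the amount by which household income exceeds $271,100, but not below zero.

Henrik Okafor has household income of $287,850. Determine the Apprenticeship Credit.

$185

Apprenticeship Credit: 18% of the $16,750 excess over $271,100 is $3,015; credit = $3,200 − $3,015 = $185.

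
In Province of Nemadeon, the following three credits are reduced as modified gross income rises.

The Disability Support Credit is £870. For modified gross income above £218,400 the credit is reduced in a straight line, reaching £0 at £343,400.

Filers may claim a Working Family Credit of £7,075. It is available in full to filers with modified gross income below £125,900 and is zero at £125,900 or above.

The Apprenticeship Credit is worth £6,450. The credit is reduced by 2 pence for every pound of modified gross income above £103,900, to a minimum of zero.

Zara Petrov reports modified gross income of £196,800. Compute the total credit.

£5,462

Disability Support Credit: £196,800 is at or below the £218,400 threshold, so the full £870 applies.
Working Family Credit: £196,800 meets or exceeds the £125,900 cutoff, so the credit is £0.
Apprenticeship Credit: 2% of the £92,900 excess over £103,900 is £1,858; credit = £6,450 − £1,858 = £4,592.
Total: £870 + £0 + £4,592 = £5,462.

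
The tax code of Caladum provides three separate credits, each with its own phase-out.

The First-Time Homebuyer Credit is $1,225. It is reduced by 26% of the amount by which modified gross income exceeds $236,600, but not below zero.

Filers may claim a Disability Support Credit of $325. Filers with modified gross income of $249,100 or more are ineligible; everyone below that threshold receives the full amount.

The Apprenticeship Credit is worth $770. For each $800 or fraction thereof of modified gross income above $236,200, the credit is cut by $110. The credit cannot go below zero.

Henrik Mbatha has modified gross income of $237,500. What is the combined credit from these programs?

First-Time Homebuyer Credit: 26% of the $900 excess over $236,600 is $234; credit = $1,225 − $234 = $991.
Disability Support Credit: $237,500 is below the $249,100 cutoff, so the full $325 applies.
Apprenticeship Credit: income exceeds $236,200 by $1,300, which is 2 full-or-partial $800 increments; reduction = 2 × $110 = $220, leaving $550.
Total: $991 + $325 + $550 = $1,866.

$1,866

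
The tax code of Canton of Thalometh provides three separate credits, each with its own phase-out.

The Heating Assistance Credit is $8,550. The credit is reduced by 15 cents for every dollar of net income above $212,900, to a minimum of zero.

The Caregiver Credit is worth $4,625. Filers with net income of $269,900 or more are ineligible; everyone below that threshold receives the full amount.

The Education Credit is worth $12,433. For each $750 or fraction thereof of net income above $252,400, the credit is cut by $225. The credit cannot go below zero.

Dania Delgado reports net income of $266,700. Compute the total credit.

Heating Assistance Credit: 15% of the $53,800 excess over $212,900 is $8,070; credit = $8,550 − $8,070 = $480.
Caregiver Credit: $266,700 is below the $269,900 cutoff, so the full $4,625 applies.
Education Credit: income exceeds $252,400 by $14,300, which is 20 full-or-partial $750 increments; reduction = 20 × $225 = $4,500, leaving $7,933.
Total: $480 + $4,625 + $7,933 = $13,038.

$13,038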